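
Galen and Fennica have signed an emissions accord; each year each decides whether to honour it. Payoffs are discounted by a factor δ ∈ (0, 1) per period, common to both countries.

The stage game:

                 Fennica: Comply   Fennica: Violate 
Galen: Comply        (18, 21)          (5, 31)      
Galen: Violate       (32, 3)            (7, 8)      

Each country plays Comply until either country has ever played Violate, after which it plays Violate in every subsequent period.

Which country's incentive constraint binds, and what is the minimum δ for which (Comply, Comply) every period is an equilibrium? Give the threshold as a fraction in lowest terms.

Galen: cooperation gives 18 each period; deviation gives 32 once then 7 forever.
  18/(1−δ) ≥ 32 + 7δ/(1−δ) ⇒ δ ≥ 14/25.
Fennica: cooperation gives 21 each period; deviation gives 31 once then 8 forever.
  δ ≥ 10/23.
Both must hold, so the binding constraint is Galen's: δ ≥ 14/25.

Galen; δ ≥ 14/25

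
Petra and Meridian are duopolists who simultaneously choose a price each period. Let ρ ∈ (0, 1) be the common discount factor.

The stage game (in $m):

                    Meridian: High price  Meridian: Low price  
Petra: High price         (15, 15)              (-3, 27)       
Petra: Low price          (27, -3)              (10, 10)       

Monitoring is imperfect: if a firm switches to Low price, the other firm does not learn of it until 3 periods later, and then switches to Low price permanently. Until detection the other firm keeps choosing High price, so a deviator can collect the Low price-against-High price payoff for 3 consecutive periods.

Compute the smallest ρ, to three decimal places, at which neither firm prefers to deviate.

Deviating for the 3 undetected periods gains 27−15 = 12 per period over cooperation, then loses 15−10 = 5 per period forever once punishment starts.
Gain: 12(1 + ρ + … + ρ^2); loss: 5·ρ^3/(1−ρ).
No profitable deviation ⇔ 12(1−ρ^3) ≤ 5·ρ^3, i.e. ρ^3 ≥ 12/(12+5) = 12/17.
Hence ρ ≥ (12/17)^(1/3) ≈ 0.890.

0.890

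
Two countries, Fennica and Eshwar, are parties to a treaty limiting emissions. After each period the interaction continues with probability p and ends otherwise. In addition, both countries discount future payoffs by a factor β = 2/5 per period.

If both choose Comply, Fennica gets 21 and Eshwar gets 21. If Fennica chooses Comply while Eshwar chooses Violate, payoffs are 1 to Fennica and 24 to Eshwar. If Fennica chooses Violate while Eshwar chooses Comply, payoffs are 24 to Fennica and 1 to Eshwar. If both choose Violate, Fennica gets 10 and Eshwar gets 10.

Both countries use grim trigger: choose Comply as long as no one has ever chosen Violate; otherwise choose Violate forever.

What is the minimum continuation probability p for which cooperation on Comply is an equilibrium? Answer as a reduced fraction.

Expected continuation weight on next period's payoff is β·p = 2/5·p, which plays the role of the discount factor.
Cooperation requires 2/5·p ≥ (24−21)/(24−10) = 3/14, hence p ≥ 15/28.

15/28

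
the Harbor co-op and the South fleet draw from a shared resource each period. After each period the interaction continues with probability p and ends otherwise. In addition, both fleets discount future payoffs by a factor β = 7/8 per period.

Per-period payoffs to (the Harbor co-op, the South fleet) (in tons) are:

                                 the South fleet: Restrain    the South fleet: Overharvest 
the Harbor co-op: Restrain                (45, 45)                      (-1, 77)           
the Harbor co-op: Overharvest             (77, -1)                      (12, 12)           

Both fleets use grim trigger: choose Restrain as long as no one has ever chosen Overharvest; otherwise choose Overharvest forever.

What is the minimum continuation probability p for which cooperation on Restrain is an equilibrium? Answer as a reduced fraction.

Expected continuation weight on next period's payoff is β·p = 7/8·p, which plays the role of the discount factor.
Cooperation requires 7/8·p ≥ (77−45)/(77−12) = 32/65, hence p ≥ 256/455.

256/455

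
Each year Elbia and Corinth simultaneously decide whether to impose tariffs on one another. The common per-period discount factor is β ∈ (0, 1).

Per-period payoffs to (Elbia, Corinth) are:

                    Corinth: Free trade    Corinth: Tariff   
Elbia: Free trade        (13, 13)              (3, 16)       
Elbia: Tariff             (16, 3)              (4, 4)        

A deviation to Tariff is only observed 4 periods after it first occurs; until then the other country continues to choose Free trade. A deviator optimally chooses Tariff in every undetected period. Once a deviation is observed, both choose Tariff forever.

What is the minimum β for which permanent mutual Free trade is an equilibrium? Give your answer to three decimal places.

A deviator earns 16 for 4 periods, then 4 forever; cooperating earns 13 forever. Multiplying the IC by (1−β):
13 ≥ 16(1−β^4) + 4β^4, so 12·β^4 ≥ 3 and β^4 ≥ 1/4.
β ≥ (1/4)^(1/4) ≈ 0.707.

0.707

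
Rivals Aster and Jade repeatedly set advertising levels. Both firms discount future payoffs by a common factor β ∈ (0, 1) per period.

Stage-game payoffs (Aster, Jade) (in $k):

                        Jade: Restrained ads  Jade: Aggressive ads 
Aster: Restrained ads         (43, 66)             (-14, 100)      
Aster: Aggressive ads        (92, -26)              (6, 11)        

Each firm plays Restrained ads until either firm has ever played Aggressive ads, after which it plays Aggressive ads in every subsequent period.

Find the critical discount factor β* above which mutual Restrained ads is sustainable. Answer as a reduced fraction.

49/86

Aster: cooperation gives 43 each period; deviation gives 92 once then 6 forever.
  43/(1−β) ≥ 92 + 6β/(1−β) ⇒ β ≥ 49/86.
Jade: cooperation gives 66 each period; deviation gives 100 once then 11 forever.
  β ≥ 34/89.
Both must hold, so the binding constraint is Aster's: β ≥ 49/86.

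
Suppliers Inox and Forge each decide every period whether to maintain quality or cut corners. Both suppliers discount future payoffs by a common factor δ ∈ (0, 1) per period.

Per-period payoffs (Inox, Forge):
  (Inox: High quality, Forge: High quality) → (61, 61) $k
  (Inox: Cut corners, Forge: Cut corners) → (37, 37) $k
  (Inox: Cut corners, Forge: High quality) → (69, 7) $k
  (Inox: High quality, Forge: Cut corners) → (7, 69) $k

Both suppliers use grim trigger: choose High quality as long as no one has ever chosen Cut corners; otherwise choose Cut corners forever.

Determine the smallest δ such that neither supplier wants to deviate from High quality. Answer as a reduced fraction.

One-period gain from deviating is 69 − 61 = 8. The loss is 61 − 37 = 24 in every subsequent period, with present value 24·δ/(1−δ).
Deviation is unprofitable when 24·δ/(1−δ) ≥ 8, i.e. δ/(1−δ) ≥ 1/3.
Equivalently δ ≥ 8/(8+24) = 1/4.

1/4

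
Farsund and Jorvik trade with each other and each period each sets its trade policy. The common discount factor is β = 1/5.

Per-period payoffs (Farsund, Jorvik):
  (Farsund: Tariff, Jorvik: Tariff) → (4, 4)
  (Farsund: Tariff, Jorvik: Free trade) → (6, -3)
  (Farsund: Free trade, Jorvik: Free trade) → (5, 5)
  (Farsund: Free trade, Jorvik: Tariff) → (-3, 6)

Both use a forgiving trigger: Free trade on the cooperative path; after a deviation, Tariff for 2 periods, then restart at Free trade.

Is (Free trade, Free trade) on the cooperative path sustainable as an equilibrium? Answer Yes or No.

No

Comparing payoff streams over the 3 periods until play realigns: cooperate → 5(1+β+…+β^2); deviate → 6 + 4(β+…+β^2).
Cooperation is sustained iff (5−4)(β+…+β^2) ≥ 6−5.
β+…+β^2 = 1/5·(1−(1/5)^2)/(1−1/5) = 0.2400, and (6−5)/(5−4) = 1.0000.
0.2400 < 1.0000, so cooperation is not sustainable.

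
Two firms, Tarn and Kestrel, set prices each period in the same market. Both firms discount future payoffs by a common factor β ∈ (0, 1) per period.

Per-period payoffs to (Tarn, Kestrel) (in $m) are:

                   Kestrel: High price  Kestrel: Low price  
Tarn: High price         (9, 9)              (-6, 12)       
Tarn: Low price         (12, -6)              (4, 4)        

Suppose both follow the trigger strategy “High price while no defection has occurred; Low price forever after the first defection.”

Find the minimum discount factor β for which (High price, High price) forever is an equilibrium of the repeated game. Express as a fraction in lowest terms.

One-period gain from deviating is 12 − 9 = 3. The loss is 9 − 4 = 5 in every subsequent period, with present value 5·β/(1−β).
Deviation is unprofitable when 5·β/(1−β) ≥ 3, i.e. β/(1−β) ≥ 3/5.
Equivalently β ≥ 3/(3+5) = 3/8.

3/8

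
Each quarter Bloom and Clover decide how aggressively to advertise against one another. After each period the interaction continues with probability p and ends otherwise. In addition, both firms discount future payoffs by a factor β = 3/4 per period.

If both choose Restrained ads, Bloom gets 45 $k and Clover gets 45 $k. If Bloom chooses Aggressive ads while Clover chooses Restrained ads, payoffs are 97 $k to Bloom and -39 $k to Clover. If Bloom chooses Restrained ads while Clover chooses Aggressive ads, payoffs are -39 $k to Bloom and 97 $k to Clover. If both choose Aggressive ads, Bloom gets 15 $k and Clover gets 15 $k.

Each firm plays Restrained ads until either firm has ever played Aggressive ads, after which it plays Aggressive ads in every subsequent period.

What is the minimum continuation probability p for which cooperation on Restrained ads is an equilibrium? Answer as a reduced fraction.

With continuation probability p and discount β, the effective per-period discount factor is βp.
Grim-trigger IC: βp ≥ (97−45)/(97−15) = 26/41.
So p ≥ (26/41)/(3/4) = 104/123.

104/123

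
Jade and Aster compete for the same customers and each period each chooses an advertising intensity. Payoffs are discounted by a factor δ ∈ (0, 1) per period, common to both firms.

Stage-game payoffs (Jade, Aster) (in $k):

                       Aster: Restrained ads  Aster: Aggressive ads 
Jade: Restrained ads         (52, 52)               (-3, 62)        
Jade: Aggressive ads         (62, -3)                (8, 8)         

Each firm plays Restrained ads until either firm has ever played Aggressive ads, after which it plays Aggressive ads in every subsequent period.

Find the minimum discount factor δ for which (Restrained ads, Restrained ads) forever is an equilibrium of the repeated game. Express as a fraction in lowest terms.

One-period gain from deviating is 62 − 52 = 10. The loss is 52 − 8 = 44 in every subsequent period, with present value 44·δ/(1−δ).
Deviation is unprofitable when 44·δ/(1−δ) ≥ 10, i.e. δ/(1−δ) ≥ 5/22.
Equivalently δ ≥ 10/(10+44) = 5/27.

5/27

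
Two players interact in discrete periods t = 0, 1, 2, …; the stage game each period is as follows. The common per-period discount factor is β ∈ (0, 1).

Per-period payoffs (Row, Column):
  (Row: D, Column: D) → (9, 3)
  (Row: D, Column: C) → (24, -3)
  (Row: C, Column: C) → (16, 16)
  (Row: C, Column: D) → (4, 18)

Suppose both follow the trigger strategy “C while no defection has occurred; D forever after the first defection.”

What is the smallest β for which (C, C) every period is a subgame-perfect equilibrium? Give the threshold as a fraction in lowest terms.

8/15

Row's threshold: (24−16)/(24−9) = 8/15.
Column's threshold: (18−16)/(18−3) = 2/15.
8/15 > 2/15, so Row binds and β* = 8/15.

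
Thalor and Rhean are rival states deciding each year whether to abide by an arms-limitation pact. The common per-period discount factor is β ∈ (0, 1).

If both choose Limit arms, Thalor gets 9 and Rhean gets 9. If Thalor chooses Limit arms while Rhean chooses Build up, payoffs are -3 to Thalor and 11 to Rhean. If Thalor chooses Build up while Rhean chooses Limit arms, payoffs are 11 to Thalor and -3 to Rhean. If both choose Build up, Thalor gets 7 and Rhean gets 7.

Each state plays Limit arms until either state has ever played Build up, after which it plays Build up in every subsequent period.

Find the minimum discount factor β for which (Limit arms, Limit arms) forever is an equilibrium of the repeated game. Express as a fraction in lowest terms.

1/2

Under grim trigger the critical discount factor is (T−C)/(T−P) with T = 11, C = 9, P = 7.
β* = (11−9)/(11−7) = 2/4 = 1/2.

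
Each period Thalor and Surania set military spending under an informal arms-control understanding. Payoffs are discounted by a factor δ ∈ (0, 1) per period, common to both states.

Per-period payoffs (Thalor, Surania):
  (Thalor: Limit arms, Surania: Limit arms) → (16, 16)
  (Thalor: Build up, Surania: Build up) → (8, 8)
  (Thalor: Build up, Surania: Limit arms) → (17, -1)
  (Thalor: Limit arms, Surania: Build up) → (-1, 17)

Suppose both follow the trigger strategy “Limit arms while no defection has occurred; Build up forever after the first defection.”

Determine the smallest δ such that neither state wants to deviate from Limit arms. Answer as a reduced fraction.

Cooperation forever yields 16 each period: 16/(1−δ).
Deviating yields 17 once, then 8 forever: 17 + 8δ/(1−δ).
No profitable deviation requires 16/(1−δ) ≥ 17 + 8δ/(1−δ).
Multiplying by (1−δ): 16 ≥ 17(1−δ) + 8δ = 17 − 9δ.
So 9δ ≥ 1, i.e. δ ≥ 1/9.

1/9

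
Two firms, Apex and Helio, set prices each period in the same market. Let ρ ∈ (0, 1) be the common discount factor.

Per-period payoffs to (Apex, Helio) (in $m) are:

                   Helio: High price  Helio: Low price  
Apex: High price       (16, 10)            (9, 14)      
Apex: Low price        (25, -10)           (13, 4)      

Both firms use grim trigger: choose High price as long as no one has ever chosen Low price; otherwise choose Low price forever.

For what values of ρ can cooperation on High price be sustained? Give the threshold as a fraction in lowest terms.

Apex's threshold: (25−16)/(25−13) = 3/4.
Helio's threshold: (14−10)/(14−4) = 2/5.
3/4 > 2/5, so Apex binds and ρ* = 3/4.

3/4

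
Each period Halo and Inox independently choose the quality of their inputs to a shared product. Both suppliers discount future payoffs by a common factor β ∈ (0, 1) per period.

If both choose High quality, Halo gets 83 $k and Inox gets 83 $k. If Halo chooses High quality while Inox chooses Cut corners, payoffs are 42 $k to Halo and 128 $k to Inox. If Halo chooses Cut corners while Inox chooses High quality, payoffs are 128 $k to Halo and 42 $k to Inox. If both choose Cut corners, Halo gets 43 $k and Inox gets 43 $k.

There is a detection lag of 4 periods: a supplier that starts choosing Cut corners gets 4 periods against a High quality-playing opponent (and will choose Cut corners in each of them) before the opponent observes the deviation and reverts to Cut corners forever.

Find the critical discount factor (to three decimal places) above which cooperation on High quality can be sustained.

The best deviation is to choose Cut corners for all 4 undetected periods, earning 128 each, then 43 forever once detected.
Deviation value: 128(1−β^4)/(1−β) + 43β^4/(1−β); cooperation value: 83/(1−β).
IC: 83 ≥ 128(1−β^4) + 43β^4 = 128 − 85β^4.
So β^4 ≥ 45/85 = 9/17, giving β ≥ (9/17)^(1/4) ≈ 0.853.

0.853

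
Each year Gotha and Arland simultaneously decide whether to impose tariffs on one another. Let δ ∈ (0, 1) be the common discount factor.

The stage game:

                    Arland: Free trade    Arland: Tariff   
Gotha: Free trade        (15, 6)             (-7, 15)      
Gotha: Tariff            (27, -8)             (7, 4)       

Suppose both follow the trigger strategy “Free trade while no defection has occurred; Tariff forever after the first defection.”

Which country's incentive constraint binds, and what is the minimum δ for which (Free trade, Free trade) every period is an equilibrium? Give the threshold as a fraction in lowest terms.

Arland; δ ≥ 9/11

Gotha: cooperation gives 15 each period; deviation gives 27 once then 7 forever.
  15/(1−δ) ≥ 27 + 7δ/(1−δ) ⇒ δ ≥ 12/20 = 3/5.
Arland: cooperation gives 6 each period; deviation gives 15 once then 4 forever.
  δ ≥ 9/11.
Both must hold, so the binding constraint is Arland's: δ ≥ 9/11.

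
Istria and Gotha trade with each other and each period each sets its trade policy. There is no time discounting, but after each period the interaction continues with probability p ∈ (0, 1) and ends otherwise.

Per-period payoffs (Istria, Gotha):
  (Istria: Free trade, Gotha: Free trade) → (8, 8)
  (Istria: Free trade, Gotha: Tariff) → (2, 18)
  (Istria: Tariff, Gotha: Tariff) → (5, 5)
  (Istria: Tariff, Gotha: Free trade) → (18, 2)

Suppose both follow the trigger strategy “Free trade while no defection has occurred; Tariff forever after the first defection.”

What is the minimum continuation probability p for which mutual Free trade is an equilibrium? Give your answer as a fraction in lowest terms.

10/13

With no time discounting, the continuation probability p plays the role of the discount factor.
Grim-trigger IC: 8/(1−p) ≥ 18 + 5p/(1−p) ⇒ p ≥ (18−8)/(18−5) = 10/13.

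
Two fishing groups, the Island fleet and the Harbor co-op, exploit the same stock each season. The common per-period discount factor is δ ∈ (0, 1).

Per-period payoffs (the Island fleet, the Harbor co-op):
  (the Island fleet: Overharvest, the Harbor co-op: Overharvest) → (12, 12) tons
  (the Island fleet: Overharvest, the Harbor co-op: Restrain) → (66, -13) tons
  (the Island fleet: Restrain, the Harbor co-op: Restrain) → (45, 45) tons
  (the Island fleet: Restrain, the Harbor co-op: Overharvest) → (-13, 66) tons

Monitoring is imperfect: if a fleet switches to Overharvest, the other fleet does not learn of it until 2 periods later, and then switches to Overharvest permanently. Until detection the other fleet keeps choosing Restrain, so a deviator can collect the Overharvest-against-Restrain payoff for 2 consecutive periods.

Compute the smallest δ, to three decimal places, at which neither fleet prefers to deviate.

The best deviation is to choose Overharvest for all 2 undetected periods, earning 66 each, then 12 forever once detected.
Deviation value: 66(1−δ^2)/(1−δ) + 12δ^2/(1−δ); cooperation value: 45/(1−δ).
IC: 45 ≥ 66(1−δ^2) + 12δ^2 = 66 − 54δ^2.
So δ^2 ≥ 21/54 = 7/18, giving δ ≥ (7/18)^(1/2) ≈ 0.624.

0.624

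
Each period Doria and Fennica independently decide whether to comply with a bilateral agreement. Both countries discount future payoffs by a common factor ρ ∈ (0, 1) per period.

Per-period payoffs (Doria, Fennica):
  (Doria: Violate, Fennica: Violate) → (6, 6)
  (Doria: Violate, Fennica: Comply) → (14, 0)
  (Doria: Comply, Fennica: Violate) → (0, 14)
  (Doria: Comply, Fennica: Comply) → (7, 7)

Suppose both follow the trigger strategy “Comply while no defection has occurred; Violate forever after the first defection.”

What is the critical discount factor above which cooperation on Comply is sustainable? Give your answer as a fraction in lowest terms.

One-period gain from deviating is 14 − 7 = 7. The loss is 7 − 6 = 1 in every subsequent period, with present value 1·ρ/(1−ρ).
Deviation is unprofitable when 1·ρ/(1−ρ) ≥ 7, i.e. ρ/(1−ρ) ≥ 7.
Equivalently ρ ≥ 7/(7+1) = 7/8.

7/8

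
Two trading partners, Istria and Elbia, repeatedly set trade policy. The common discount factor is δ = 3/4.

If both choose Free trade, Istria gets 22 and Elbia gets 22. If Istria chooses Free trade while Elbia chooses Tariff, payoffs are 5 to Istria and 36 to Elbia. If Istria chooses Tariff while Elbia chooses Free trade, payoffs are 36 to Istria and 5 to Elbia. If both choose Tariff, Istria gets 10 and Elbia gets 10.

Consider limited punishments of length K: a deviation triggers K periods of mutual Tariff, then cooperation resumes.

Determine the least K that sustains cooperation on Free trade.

No profitable deviation requires (22−10)(δ+…+δ^K) ≥ 36−22, i.e. δ+…+δ^K ≥ 7/6 ≈ 1.1667.
With δ = 3/4, the partial sums are K=1: 0.7500, K=2: 1.3125.
K = 2 is the first length at which the sum reaches 1.1667.

2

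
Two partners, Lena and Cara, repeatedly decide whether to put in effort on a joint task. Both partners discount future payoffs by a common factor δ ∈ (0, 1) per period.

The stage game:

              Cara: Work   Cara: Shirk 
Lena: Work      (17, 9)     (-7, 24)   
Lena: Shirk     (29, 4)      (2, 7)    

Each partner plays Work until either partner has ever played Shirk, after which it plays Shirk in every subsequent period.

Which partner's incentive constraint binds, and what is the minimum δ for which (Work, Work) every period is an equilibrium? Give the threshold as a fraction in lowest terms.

For Lena: deviation gain 29−17 = 12, per-period punishment loss 17−2 = 15. IC gives δ ≥ 12/27 = 4/9.
For Cara: gain 15, loss 2 per period, so δ ≥ 15/17.
The tighter constraint is Cara's, so cooperation needs δ ≥ 15/17.

Cara; δ ≥ 15/17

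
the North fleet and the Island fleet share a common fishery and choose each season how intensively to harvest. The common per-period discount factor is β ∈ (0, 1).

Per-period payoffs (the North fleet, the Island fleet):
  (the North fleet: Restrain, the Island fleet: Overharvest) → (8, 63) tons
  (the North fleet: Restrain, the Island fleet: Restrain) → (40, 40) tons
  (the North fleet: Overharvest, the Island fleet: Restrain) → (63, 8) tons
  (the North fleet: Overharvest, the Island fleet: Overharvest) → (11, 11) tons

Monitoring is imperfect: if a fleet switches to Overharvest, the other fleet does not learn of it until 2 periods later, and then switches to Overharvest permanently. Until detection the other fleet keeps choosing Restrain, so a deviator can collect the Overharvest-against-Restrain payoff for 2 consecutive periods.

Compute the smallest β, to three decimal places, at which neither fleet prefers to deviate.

The best deviation is to choose Overharvest for all 2 undetected periods, earning 63 each, then 11 forever once detected.
Deviation value: 63(1−β^2)/(1−β) + 11β^2/(1−β); cooperation value: 40/(1−β).
IC: 40 ≥ 63(1−β^2) + 11β^2 = 63 − 52β^2.
So β^2 ≥ 23/52, giving β ≥ (23/52)^(1/2) ≈ 0.665.

0.665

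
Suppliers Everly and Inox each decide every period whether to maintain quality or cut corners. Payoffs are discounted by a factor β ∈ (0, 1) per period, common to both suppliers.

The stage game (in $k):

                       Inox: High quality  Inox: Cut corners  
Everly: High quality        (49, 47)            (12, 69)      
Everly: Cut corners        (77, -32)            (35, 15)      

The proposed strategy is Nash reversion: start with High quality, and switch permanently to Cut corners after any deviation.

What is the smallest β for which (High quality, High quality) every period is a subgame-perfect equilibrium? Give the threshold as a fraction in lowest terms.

2/3

Everly: cooperation gives 49 each period; deviation gives 77 once then 35 forever.
  49/(1−β) ≥ 77 + 35β/(1−β) ⇒ β ≥ 28/42 = 2/3.
Inox: cooperation gives 47 each period; deviation gives 69 once then 15 forever.
  β ≥ 22/54 = 11/27.
Both must hold, so the binding constraint is Everly's: β ≥ 2/3.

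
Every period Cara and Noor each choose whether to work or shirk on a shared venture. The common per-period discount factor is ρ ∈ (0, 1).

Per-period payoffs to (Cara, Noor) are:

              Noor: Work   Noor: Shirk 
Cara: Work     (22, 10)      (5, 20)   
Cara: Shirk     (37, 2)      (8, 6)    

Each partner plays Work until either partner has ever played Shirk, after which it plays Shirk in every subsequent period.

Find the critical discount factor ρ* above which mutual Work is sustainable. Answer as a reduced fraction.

5/7

Cara's threshold: (37−22)/(37−8) = 15/29.
Noor's threshold: (20−10)/(20−6) = 5/7.
15/29 < 5/7, so Noor binds and ρ* = 5/7.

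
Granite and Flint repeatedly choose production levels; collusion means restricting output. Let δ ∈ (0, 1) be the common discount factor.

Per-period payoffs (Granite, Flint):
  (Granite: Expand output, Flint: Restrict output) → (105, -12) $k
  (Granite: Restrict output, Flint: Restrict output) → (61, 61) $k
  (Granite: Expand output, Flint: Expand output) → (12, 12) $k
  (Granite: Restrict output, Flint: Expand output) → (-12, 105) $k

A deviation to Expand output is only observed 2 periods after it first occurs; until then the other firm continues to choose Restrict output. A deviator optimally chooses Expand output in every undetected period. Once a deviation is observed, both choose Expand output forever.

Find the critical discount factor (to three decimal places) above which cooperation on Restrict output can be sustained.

The best deviation is to choose Expand output for all 2 undetected periods, earning 105 each, then 12 forever once detected.
Deviation value: 105(1−δ^2)/(1−δ) + 12δ^2/(1−δ); cooperation value: 61/(1−δ).
IC: 61 ≥ 105(1−δ^2) + 12δ^2 = 105 − 93δ^2.
So δ^2 ≥ 44/93, giving δ ≥ (44/93)^(1/2) ≈ 0.688.

0.688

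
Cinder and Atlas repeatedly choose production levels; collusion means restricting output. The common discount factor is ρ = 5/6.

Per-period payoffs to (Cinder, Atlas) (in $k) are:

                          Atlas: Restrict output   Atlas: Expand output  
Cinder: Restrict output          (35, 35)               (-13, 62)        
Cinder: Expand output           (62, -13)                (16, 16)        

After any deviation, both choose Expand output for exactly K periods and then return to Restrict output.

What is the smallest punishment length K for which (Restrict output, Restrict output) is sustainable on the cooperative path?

IC: ρ(1−ρ^K)/(1−ρ) ≥ (62−35)/(35−16) = 27/19.
With ρ = 5/6: need 1 − ρ^K ≥ 27/19·(1−5/6)/(5/6), i.e. ρ^K ≤ 0.7158.
Since (5/6)^1 = 0.8333 and (5/6)^2 = 0.6944, the smallest such K is 2.

2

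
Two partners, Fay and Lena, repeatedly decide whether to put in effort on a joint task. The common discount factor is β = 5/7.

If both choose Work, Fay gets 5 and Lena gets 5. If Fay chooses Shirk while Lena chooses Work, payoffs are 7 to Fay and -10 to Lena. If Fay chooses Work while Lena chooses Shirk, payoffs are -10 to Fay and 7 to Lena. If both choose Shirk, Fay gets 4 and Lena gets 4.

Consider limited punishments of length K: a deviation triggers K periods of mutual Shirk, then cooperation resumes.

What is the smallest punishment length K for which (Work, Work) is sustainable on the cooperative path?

5

IC: β(1−β^K)/(1−β) ≥ (7−5)/(5−4) = 2.
With β = 5/7: need 1 − β^K ≥ 2·(1−5/7)/(5/7), i.e. β^K ≤ 0.2000.
Since (5/7)^4 = 0.2603 and (5/7)^5 = 0.1859, the smallest such K is 5.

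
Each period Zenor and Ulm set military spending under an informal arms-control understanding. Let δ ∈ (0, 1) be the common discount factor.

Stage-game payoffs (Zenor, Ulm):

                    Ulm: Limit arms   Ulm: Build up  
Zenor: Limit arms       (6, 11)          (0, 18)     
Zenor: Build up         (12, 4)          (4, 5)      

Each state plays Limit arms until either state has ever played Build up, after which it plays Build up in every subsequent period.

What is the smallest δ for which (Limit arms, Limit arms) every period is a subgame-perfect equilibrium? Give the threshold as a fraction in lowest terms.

3/4

Zenor's threshold: (12−6)/(12−4) = 3/4.
Ulm's threshold: (18−11)/(18−5) = 7/13.
3/4 > 7/13, so Zenor binds and δ* = 3/4.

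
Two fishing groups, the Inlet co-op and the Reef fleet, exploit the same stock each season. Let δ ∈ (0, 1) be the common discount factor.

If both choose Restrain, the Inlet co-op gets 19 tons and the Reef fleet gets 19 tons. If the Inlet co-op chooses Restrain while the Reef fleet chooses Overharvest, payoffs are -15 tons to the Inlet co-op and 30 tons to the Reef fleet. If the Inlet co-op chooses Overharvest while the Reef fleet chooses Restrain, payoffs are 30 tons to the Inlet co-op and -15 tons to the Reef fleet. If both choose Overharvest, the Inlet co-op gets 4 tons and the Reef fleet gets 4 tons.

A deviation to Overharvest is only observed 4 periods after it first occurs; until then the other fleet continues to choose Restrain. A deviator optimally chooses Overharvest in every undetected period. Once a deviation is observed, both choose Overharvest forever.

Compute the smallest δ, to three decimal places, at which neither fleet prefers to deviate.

Deviating for the 4 undetected periods gains 30−19 = 11 per period over cooperation, then loses 19−4 = 15 per period forever once punishment starts.
Gain: 11(1 + δ + … + δ^3); loss: 15·δ^4/(1−δ).
No profitable deviation ⇔ 11(1−δ^4) ≤ 15·δ^4, i.e. δ^4 ≥ 11/(11+15) = 11/26.
Hence δ ≥ (11/26)^(1/4) ≈ 0.807.

0.807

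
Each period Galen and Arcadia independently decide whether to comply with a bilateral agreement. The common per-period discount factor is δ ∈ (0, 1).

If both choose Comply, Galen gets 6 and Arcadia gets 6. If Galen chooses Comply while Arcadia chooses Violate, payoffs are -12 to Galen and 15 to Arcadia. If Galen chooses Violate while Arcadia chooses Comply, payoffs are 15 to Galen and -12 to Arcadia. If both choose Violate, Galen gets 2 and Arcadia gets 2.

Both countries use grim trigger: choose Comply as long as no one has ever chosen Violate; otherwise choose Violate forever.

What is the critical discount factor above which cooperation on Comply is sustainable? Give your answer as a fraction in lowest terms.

9/13

6/(1−δ) ≥ 15 + 2δ/(1−δ)
6 ≥ 15 − 13δ
δ ≥ 9/13.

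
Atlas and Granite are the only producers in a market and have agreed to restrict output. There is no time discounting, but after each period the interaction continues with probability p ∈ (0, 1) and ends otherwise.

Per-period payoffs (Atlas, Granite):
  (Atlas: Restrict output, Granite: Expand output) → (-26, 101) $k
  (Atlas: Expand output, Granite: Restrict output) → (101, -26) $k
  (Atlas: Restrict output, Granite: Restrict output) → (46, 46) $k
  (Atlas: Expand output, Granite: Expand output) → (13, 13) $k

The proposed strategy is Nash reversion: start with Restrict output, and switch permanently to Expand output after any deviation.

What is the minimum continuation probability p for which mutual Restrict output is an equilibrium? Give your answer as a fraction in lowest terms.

With no time discounting, the continuation probability p plays the role of the discount factor.
Grim-trigger IC: 46/(1−p) ≥ 101 + 13p/(1−p) ⇒ p ≥ (101−46)/(101−13) = 5/8.

5/8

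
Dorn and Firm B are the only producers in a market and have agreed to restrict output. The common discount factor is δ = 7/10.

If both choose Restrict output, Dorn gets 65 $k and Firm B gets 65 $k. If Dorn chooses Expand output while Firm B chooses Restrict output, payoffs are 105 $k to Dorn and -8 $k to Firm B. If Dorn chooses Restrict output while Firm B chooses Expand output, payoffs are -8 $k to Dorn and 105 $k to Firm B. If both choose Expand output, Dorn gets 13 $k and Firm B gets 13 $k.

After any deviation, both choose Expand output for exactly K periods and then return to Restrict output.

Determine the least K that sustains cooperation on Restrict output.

2

No profitable deviation requires (65−13)(δ+…+δ^K) ≥ 105−65, i.e. δ+…+δ^K ≥ 10/13 ≈ 0.7692.
With δ = 7/10, the partial sums are K=1: 0.7000, K=2: 1.1900.
K = 2 is the first length at which the sum reaches 0.7692.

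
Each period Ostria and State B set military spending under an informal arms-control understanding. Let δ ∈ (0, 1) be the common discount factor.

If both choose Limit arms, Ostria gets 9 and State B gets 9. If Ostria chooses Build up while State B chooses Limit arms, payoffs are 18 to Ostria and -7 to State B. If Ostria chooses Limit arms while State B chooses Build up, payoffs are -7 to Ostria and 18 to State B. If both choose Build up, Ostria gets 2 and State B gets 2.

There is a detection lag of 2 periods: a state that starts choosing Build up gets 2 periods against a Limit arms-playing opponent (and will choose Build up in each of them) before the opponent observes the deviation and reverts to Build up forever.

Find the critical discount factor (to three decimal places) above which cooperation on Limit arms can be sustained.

A deviator earns 18 for 2 periods, then 2 forever; cooperating earns 9 forever. Multiplying the IC by (1−δ):
9 ≥ 18(1−δ^2) + 2δ^2, so 16·δ^2 ≥ 9 and δ^2 ≥ 9/16.
δ ≥ (9/16)^(1/2) ≈ 0.750.

0.750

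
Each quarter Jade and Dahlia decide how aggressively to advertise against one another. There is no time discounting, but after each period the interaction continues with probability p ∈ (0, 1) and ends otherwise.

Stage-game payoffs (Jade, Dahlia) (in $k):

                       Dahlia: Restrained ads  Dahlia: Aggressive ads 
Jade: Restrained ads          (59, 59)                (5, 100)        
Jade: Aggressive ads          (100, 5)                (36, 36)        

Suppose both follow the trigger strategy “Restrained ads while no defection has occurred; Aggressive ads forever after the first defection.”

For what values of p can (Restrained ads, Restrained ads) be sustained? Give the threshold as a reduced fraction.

41/64

Expected cooperation value is 59 + p·59 + p²·59 + … = 59/(1−p); deviation gives 100 + p·36/(1−p).
59 ≥ 100(1−p) + 36p ⇒ 64p ≥ 41 ⇒ p ≥ 41/64.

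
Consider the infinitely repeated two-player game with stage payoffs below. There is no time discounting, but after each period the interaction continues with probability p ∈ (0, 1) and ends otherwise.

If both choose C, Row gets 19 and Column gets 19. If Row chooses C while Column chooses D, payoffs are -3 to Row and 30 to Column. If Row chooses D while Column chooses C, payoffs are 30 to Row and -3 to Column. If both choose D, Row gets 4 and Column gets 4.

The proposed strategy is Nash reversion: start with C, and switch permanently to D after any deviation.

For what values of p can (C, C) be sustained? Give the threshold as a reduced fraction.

With no time discounting, the continuation probability p plays the role of the discount factor.
Grim-trigger IC: 19/(1−p) ≥ 30 + 4p/(1−p) ⇒ p ≥ (30−19)/(30−4) = 11/26.

11/26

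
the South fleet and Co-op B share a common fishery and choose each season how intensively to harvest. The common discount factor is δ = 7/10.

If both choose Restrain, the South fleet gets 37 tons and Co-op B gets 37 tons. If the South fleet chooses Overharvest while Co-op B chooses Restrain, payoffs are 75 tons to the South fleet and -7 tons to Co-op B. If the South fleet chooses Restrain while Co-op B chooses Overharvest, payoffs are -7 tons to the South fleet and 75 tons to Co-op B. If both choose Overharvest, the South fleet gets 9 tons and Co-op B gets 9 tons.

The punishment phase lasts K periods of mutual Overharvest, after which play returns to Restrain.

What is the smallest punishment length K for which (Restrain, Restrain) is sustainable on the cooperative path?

3

No profitable deviation requires (37−9)(δ+…+δ^K) ≥ 75−37, i.e. δ+…+δ^K ≥ 19/14 ≈ 1.3571.
With δ = 7/10, the partial sums are K=1: 0.7000, K=2: 1.1900, K=3: 1.5330.
K = 3 is the first length at which the sum reaches 1.3571.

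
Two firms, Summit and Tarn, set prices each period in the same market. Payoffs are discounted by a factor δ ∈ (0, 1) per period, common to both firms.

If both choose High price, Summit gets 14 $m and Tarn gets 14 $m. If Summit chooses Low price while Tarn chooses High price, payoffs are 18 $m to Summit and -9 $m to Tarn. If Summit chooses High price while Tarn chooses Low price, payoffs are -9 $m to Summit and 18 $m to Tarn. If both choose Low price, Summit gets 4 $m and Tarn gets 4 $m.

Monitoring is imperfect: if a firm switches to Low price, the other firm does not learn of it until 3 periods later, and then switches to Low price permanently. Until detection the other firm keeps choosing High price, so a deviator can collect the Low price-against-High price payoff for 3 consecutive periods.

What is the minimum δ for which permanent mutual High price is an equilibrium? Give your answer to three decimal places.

0.659

The best deviation is to choose Low price for all 3 undetected periods, earning 18 each, then 4 forever once detected.
Deviation value: 18(1−δ^3)/(1−δ) + 4δ^3/(1−δ); cooperation value: 14/(1−δ).
IC: 14 ≥ 18(1−δ^3) + 4δ^3 = 18 − 14δ^3.
So δ^3 ≥ 4/14 = 2/7, giving δ ≥ (2/7)^(1/3) ≈ 0.659.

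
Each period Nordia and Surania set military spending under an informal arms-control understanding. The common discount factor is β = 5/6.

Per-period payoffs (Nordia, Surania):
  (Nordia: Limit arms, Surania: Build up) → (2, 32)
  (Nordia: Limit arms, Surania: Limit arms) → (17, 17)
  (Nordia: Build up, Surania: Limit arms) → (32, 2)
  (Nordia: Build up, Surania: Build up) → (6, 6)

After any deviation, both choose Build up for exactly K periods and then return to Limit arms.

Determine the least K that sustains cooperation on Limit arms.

2

IC: β(1−β^K)/(1−β) ≥ (32−17)/(17−6) = 15/11.
With β = 5/6: need 1 − β^K ≥ 15/11·(1−5/6)/(5/6), i.e. β^K ≤ 0.7273.
Since (5/6)^1 = 0.8333 and (5/6)^2 = 0.6944, the smallest such K is 2.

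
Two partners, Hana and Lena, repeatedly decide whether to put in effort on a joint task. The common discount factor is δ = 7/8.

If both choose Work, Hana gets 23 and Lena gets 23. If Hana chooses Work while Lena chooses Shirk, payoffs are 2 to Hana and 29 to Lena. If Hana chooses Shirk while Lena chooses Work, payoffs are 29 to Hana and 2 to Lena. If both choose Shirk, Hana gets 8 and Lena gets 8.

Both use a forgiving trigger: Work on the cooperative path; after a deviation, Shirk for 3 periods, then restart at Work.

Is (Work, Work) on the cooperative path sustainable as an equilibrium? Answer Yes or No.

Yes

Comparing payoff streams over the 4 periods until play realigns: cooperate → 23(1+δ+…+δ^3); deviate → 29 + 8(δ+…+δ^3).
Cooperation is sustained iff (23−8)(δ+…+δ^3) ≥ 29−23.
δ+…+δ^3 = 7/8·(1−(7/8)^3)/(1−7/8) = 2.3105, and (29−23)/(23−8) = 0.4000.
2.3105 ≥ 0.4000, so cooperation is sustainable.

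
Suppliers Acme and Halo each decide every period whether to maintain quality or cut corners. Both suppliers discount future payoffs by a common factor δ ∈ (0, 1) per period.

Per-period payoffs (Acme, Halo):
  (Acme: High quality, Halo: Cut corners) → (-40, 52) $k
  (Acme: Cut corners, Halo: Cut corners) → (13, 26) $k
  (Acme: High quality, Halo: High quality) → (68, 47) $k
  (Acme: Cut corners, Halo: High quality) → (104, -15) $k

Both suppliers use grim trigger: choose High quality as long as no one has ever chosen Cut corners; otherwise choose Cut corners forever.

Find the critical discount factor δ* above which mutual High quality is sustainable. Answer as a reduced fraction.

For Acme: deviation gain 104−68 = 36, per-period punishment loss 68−13 = 55. IC gives δ ≥ 36/91.
For Halo: gain 5, loss 21 per period, so δ ≥ 5/26.
The tighter constraint is Acme's, so cooperation needs δ ≥ 36/91.

36/91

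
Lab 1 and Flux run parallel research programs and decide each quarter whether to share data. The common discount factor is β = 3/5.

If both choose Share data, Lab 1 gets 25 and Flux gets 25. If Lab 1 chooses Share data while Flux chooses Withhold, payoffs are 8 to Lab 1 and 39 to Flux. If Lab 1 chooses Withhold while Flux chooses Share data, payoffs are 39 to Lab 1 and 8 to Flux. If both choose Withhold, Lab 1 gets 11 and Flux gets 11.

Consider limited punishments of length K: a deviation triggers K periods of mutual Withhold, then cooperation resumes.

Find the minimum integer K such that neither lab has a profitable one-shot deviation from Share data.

3

Need Σ_{k=1}^{K} β^k ≥ (39−25)/(25−11) = 1.0000 at β = 3/5.
At K = 2 the sum is 0.9600 < 1.0000; at K = 3 it is 1.1760 ≥ 1.0000.
So the minimum punishment length is K = 3.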